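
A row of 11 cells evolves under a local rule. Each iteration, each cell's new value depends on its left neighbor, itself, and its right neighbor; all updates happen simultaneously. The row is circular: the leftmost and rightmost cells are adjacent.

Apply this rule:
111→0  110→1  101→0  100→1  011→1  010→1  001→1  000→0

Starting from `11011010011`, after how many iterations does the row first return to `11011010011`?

01011011110
11011010011

2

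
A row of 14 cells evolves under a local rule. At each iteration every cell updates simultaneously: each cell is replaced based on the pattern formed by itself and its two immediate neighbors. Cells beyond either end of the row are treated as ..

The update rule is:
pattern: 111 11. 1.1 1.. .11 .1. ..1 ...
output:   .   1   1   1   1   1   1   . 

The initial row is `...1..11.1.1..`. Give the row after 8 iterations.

11111.....1111

..11111111111.
.11.........11
1111.......111
1..11.....11.1
111111...11111
1....11.11...1
11..1111111.11
11111.....1111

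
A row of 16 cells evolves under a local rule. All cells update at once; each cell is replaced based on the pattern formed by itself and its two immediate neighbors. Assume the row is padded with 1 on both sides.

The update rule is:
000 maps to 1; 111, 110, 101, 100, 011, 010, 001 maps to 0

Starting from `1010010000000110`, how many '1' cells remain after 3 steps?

5

step 1: 0000000111110000
step 2: 0111110000000110
step 3: 0000000111110000
count of 1: 5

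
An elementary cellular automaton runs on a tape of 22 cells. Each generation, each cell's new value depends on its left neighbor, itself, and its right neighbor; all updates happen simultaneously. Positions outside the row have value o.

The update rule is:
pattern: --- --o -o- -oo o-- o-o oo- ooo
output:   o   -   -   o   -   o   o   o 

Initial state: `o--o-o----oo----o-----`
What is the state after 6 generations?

generation 1: o---o--oo-oo-oo---ooo-
generation 2: o-o----oooooooo-o-oooo
generation 3: oo--oo-ooooooooo-ooooo
generation 4: oo--oooooooooooooooooo
generation 5: oo--oooooooooooooooooo  (fixed point — unchanged through generation 6)

oo--oooooooooooooooooo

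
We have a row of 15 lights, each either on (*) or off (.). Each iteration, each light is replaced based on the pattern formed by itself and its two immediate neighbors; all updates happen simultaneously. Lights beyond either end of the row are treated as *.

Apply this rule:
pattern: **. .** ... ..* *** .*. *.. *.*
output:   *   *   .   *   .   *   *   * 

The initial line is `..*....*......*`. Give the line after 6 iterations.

iteration 1: ****..***....**
iteration 2: ...****.**..**.
iteration 3: *.**..*********
iteration 4: *******........
iteration 5: ......**......*
iteration 6: *....****....**

*....****....**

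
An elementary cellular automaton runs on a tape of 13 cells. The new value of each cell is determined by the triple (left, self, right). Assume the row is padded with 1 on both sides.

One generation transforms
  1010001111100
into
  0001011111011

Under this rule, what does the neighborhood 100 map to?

At position 3 the neighborhood is 100; the next row has 1 there.

1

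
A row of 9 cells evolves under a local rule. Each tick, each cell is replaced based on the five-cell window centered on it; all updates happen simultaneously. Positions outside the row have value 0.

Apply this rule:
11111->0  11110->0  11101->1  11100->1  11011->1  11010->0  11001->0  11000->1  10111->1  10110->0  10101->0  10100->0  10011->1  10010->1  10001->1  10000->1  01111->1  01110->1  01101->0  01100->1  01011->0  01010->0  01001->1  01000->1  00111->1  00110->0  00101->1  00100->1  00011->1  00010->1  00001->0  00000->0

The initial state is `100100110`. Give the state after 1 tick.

111111011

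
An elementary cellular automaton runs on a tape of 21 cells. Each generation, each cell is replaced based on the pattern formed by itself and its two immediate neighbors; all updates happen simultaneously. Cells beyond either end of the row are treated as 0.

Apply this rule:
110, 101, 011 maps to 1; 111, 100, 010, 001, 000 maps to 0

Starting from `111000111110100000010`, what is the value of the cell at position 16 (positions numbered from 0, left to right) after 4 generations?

0

101000100011000000000
010000000011000000000
000000000011000000000
000000000011000000000
position 16 holds 0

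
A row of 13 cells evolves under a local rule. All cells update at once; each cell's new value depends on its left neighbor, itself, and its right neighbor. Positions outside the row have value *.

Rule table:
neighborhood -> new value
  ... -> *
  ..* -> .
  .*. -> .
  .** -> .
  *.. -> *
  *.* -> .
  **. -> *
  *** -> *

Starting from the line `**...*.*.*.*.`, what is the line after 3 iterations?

iteration 1: ****.........
iteration 2: ************.
iteration 3: ************.

************.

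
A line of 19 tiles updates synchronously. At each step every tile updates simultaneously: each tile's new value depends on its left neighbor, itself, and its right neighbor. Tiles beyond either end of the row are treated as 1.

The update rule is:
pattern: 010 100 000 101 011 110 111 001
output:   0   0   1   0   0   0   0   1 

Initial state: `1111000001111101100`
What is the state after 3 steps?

0000001111000000000

0000011110000000001
0111100000111111110
0000001111000000000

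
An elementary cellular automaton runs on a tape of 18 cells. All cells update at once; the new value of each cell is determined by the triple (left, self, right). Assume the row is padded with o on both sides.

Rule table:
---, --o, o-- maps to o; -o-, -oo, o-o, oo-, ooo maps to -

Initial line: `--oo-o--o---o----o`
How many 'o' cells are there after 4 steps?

4

oo----oo-ooo-oooo-
--oooo------------
oo----oooooooooooo
--oooo------------
count of o: 4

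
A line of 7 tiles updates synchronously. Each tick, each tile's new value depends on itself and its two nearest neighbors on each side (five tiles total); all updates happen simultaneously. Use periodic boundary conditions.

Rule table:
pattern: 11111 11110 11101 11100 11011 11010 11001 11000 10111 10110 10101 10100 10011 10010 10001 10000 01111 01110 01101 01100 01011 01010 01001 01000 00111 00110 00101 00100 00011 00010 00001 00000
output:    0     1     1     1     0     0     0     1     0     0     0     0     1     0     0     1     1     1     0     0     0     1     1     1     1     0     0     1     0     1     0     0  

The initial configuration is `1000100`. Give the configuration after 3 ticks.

tick 1: 1101110
tick 2: 0000110
tick 3: 1000001

1000001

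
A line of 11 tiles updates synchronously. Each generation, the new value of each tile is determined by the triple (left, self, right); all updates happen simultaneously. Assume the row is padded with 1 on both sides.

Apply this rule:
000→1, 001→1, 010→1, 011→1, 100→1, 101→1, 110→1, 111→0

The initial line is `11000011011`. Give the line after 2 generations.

11000000011

01111111110
11000000011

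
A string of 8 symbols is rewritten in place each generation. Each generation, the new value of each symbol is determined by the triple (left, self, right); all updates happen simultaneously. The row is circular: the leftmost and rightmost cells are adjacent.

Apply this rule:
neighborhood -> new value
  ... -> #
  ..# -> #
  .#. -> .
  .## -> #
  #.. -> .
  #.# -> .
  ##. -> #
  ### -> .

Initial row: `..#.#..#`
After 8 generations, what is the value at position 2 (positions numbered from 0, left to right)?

generation 1: .#....#.
generation 2: #..###..
generation 3: ..##.#.#
generation 4: .###....
generation 5: ##.#.###
generation 6: .#...#..
generation 7: #..##..#
generation 8: #.###.##
position 2 holds #

#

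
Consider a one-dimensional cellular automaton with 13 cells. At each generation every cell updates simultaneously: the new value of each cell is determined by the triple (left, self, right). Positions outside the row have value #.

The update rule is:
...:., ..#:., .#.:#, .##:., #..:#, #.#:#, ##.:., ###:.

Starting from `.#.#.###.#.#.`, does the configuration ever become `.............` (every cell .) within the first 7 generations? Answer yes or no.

no

#####...#####
.....#.......
#....##......
.#.....#.....
###....##....
...#.....#...
#..##....##..
generation 7 is #..##....##.., still not uniform .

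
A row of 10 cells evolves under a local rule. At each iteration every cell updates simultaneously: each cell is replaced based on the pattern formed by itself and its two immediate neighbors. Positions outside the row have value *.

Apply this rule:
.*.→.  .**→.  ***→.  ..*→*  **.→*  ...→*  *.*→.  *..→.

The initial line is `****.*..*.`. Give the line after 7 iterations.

..*.******

iteration 1: ...*...*..
iteration 2: .**..**..*
iteration 3: ..*.*.*.*.
iteration 4: .*........
iteration 5: ...*******
iteration 6: .**.......
iteration 7: ..*.******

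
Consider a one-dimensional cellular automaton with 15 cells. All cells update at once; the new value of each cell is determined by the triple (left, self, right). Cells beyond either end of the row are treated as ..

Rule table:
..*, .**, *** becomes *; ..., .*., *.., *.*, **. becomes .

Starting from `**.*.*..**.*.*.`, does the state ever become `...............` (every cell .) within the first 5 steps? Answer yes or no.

*......**......
......**.......
.....**........
....**.........
...**..........
step 5 is ...**.........., still not uniform .

no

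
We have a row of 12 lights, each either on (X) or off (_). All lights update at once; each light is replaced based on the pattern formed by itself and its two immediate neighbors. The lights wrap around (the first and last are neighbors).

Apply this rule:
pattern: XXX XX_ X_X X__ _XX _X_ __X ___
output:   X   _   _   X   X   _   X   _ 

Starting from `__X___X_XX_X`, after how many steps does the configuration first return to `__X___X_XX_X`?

12

XX_X_X__X___
X_____XX_X_X
_X___XX____X
__X_XX_X__X_
_X__X___XX_X
__XX_X_XX___
_XX____X_X__
XX_X__X___X_
X___XX_X_X__
_X_XX_____XX
___X_X___XX_
__X___X_XX_X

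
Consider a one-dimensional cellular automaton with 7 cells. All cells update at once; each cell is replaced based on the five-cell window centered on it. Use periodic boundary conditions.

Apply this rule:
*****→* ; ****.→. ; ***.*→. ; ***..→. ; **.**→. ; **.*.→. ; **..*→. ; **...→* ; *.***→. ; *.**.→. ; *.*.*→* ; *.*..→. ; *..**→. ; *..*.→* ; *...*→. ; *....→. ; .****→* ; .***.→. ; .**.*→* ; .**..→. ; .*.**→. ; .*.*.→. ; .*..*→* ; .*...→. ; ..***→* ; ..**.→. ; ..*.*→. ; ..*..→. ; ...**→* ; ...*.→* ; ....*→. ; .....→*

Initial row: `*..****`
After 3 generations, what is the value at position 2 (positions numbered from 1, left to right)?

generation 1: ...***.
generation 2: ..**..*
generation 3: *....*.
position 2 holds .

.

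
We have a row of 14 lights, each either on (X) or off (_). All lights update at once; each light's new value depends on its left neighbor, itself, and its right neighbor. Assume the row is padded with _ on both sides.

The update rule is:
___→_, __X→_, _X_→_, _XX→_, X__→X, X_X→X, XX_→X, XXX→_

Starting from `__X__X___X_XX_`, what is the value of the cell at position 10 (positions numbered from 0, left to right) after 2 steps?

_

step 1: ___X__X___X_XX
step 2: ____X__X___X_X
position 10 holds _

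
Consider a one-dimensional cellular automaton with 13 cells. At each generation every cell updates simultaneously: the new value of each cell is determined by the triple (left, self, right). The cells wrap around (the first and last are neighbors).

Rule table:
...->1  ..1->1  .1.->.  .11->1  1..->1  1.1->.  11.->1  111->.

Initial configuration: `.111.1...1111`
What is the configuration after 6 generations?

...1111111111

.1.1..1111..1
....111..111.
11111.1111.11
....1.1..1.1.
1111...11...1
...1111111111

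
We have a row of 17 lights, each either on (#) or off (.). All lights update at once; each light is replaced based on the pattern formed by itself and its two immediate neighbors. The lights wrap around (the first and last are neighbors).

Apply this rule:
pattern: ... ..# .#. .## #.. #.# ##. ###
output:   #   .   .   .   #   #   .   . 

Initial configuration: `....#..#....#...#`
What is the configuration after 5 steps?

#..#..###..##..##

###..#..###..##..
...#..#....#...#.
##..#..###..##..#
..#..#....#...#..
#..#..###..##..##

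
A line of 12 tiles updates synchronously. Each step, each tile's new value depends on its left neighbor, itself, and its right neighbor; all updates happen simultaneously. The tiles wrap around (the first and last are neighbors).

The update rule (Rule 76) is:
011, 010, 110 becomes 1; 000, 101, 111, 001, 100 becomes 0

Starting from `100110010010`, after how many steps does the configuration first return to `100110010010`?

1

100110010010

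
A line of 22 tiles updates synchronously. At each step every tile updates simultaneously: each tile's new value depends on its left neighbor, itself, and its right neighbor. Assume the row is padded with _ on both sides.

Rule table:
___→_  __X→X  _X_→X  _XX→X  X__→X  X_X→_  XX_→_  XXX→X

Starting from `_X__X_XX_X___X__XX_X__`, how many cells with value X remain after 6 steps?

16

step 1: XXXXX_X__XX_XXXXX__XX_
step 2: XXXX__XXXX__XXXX_XXX_X
step 3: XXX_XXXXX_XXXXX__XX__X
step 4: XX__XXXX__XXXX_XXX_XXX
step 5: X_XXXXX_XXXXX__XX__XX_
step 6: X_XXXX__XXXX_XXX_XXX_X
count of X: 16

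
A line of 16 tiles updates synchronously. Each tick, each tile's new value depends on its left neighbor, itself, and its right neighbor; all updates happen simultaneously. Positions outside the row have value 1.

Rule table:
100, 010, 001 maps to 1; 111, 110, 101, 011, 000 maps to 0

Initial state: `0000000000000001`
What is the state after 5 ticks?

1000000000000010
0100000000000110
0110000000001000
0001000000011101
1011100000100000

1011100000100000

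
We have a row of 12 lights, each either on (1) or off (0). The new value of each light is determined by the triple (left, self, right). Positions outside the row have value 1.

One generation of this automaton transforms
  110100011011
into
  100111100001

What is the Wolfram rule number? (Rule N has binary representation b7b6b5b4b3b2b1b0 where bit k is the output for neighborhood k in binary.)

151

position 0: 111 → 1  (bit 7 = 1)
position 1: 110 → 0  (bit 6 = 0)
position 2: 101 → 0  (bit 5 = 0)
position 4: 100 → 1  (bit 4 = 1)
position 7: 011 → 0  (bit 3 = 0)
position 3: 010 → 1  (bit 2 = 1)
position 6: 001 → 1  (bit 1 = 1)
position 5: 000 → 1  (bit 0 = 1)
bits b7..b0 = 10010111 = 151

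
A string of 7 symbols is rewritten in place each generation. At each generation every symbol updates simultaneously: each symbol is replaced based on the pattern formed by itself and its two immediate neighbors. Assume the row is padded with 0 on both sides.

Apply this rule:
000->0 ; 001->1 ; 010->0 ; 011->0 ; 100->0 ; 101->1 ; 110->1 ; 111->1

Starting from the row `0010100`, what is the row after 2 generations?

0101000
1010000

1010000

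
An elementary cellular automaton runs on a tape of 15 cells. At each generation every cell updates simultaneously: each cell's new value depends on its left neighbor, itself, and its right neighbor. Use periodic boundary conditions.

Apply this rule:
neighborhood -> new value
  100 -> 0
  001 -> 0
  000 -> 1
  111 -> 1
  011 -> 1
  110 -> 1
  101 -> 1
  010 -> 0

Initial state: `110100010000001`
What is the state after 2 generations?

generation 1: 111001000111101
generation 2: 111000010111111

111000010111111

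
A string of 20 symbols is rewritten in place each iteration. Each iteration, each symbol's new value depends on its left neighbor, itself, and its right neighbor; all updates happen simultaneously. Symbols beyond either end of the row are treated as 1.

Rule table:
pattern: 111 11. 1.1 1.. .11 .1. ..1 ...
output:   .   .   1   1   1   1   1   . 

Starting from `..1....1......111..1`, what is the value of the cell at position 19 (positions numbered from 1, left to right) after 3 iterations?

1111..111....11..111
....111..1..11.111..
1..11..111111.11..11
position 19 holds 1

1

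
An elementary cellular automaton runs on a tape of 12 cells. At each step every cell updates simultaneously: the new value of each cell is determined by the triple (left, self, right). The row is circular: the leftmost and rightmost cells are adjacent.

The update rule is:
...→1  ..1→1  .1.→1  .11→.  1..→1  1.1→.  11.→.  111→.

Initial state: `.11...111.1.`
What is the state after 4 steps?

.11...1111..

1..111....11
.11...1111..
1..111....11  (repeats step 1; period 2)
step 4: .11...1111..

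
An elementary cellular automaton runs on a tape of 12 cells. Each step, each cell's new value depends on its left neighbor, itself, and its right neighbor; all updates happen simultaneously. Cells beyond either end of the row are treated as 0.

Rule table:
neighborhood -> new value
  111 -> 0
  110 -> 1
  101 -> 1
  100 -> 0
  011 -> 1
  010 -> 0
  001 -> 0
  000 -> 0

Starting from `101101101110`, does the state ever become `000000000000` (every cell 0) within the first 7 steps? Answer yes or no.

no

011111111010
010000001100
000000001100
000000001100  (fixed point — unchanged through step 7)
step 7 is 000000001100, still not uniform 0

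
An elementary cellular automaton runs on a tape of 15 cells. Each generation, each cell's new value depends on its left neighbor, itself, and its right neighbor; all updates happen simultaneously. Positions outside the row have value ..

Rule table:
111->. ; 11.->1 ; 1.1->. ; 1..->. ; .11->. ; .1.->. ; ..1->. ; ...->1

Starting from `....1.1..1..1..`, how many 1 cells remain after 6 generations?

8

111...........1
..1.111111111..
1...........1.1
..111111111....
1.........1.111
..1111111.....1
count of 1: 8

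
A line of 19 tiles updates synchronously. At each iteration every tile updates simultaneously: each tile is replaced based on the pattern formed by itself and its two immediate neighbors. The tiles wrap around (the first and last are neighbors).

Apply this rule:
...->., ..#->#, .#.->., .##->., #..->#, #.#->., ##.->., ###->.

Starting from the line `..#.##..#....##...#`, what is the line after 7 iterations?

##....##.#..#..#.#.
..#..#....##.##....
.#.##.#..#.....#...
#......##.#...#.#..
.#....#....#.#...##
..#..#.#..#...#.#..
.#.##...##.#.#...#.

.#.##...##.#.#...#.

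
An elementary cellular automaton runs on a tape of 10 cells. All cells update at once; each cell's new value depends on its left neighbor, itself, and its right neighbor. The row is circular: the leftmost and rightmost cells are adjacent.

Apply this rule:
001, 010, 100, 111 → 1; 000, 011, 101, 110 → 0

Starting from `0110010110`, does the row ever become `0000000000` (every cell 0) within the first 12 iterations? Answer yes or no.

iteration 1: 1001110001
iteration 2: 0110101010
iteration 3: 1000101011
iteration 4: 0101101001
iteration 5: 0100001111
iteration 6: 0110010110  (repeats iteration 0; period 6)
iteration 12: 0110010110
iteration 12 is 0110010110, still not uniform 0

no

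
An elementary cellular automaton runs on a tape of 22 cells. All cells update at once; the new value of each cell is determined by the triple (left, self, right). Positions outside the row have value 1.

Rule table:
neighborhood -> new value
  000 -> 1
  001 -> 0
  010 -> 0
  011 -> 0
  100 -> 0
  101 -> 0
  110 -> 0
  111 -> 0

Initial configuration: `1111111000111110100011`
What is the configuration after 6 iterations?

0111111000111111100010

0000000010000000001000
0111111000111111100010
0000000010000000001000  (repeats iteration 1; period 2)
iteration 6: 0111111000111111100010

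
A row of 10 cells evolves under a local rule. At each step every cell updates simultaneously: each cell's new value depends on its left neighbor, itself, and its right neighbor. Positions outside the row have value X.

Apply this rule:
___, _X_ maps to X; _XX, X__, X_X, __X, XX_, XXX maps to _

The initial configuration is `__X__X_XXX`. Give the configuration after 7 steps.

__X__X____
__X__X_XX_
__X__X____  (repeats step 1; period 2)
step 7: __X__X____

__X__X____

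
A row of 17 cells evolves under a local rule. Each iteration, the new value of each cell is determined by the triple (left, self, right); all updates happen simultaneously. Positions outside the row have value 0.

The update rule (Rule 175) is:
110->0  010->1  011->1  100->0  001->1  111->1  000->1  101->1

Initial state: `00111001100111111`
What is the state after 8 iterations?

11110011001111110
11100110011111100
11001100111111001
10011001111110011
10110011111100110
11100111111001100
11001111110011001
10011111100110011

10011111100110011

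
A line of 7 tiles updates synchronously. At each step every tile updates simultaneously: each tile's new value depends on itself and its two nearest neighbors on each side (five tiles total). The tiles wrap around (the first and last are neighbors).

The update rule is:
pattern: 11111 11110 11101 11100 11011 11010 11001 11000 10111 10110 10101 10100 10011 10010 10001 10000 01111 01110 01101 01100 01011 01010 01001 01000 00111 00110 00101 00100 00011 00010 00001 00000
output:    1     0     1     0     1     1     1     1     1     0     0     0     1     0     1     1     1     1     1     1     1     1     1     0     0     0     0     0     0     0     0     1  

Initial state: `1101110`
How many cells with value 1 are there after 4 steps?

0111111
1111101
1110111
1011111
count of 1: 6

6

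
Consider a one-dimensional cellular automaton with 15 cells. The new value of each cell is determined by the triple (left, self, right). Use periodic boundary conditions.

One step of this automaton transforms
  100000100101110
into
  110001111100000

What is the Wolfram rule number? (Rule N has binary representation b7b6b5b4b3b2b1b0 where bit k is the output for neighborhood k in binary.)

position 12: 111 → 0  (bit 7 = 0)
position 13: 110 → 0  (bit 6 = 0)
position 10: 101 → 0  (bit 5 = 0)
position 1: 100 → 1  (bit 4 = 1)
position 11: 011 → 0  (bit 3 = 0)
position 0: 010 → 1  (bit 2 = 1)
position 5: 001 → 1  (bit 1 = 1)
position 2: 000 → 0  (bit 0 = 0)
bits b7..b0 = 00010110 = 22

22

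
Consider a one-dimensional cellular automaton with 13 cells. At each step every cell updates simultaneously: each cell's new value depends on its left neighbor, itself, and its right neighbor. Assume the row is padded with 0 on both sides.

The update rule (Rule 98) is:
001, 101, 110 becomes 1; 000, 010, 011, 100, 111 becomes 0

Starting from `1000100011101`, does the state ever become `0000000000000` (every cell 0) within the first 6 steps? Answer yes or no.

0001000100110
0010001001010
0100010010100
1000100101000
0001001010000
0010010100000
step 6 is 0010010100000, still not uniform 0

no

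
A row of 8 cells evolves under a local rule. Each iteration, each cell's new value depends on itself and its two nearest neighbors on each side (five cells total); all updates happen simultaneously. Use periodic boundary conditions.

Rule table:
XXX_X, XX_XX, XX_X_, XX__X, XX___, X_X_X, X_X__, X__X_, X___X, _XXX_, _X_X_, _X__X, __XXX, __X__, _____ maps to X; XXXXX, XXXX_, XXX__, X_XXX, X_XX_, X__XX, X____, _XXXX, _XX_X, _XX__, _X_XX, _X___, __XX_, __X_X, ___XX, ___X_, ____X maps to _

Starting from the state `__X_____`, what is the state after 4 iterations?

iteration 1: __X__XXX
iteration 2: XXXX_XX_
iteration 3: ___XX__X
iteration 4: _X___XXX

_X___XXX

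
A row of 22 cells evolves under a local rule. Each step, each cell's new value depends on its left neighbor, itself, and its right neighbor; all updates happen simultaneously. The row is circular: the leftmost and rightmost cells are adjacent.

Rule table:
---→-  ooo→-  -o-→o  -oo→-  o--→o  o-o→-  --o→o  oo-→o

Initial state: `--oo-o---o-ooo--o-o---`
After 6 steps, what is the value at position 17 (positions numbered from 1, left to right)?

o

-o-o-oo-oo---oooo-oo--
oo-o--o--oo-o---o--oo-
-o-oooooo-o-oo-oooo-o-
oo------o-o--o----o-oo
-oo----oo-ooooo--oo---
o-oo--o-o-----ooo-oo--
position 17 holds o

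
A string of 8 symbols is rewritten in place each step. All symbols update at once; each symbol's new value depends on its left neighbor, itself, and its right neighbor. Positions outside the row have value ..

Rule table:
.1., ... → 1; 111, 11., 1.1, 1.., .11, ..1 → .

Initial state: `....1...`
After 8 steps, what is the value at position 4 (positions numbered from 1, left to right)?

111.1.11
....1...  (repeats step 0; period 2)
step 8: ....1...
position 4 holds .

.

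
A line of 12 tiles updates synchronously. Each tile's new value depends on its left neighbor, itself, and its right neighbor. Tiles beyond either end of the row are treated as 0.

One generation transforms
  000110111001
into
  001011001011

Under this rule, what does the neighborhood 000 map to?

0

At position 0 the neighborhood is 000; the next row has 0 there.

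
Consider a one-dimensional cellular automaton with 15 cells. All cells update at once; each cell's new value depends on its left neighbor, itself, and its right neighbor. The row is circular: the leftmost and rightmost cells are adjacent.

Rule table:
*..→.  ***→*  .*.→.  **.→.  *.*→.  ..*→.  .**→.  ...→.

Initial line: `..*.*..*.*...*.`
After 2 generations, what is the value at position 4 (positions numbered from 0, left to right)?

.

generation 1: ...............
generation 2: ...............
position 4 holds .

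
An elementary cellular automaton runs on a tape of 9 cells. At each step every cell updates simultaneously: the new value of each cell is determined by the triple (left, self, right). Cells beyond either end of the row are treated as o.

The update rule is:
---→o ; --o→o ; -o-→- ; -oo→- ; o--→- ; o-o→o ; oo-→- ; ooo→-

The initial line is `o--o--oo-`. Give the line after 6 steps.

o--o-o-o-

--o--o--o
-o--o--o-
o--o--o-o
--o--o-o-
-o--o-o-o
o--o-o-o-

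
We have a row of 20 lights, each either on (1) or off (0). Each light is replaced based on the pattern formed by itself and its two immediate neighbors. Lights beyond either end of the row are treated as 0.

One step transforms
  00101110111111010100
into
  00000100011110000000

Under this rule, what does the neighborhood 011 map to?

0

At position 4 the neighborhood is 011; the next row has 0 there.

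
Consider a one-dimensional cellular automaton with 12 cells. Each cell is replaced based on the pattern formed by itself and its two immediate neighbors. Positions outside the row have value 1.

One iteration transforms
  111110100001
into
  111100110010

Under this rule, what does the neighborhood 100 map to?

1

At position 7 the neighborhood is 100; the next row has 1 there.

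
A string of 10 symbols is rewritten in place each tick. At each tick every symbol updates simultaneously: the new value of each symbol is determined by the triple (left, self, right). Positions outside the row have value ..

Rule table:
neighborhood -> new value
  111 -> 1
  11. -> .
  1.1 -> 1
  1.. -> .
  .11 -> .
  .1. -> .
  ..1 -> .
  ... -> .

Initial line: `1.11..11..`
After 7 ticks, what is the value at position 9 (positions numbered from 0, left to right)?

.1........
..........
..........  (fixed point — unchanged through tick 7)
position 9 holds .

.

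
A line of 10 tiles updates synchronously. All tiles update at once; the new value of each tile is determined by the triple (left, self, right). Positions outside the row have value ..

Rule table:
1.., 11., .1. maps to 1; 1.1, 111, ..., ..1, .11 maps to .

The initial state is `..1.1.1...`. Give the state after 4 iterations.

..1..11..1

iteration 1: ..1.1.11..
iteration 2: ..1.1..11.
iteration 3: ..1.11..11
iteration 4: ..1..11..1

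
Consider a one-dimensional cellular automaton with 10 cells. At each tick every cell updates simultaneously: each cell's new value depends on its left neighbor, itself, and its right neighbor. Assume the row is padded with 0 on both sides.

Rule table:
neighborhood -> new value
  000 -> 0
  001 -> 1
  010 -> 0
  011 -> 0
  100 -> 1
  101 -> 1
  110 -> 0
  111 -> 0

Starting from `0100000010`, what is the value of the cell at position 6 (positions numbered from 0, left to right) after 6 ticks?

1010000101
0101001010
1010110101
0101001010  (repeats tick 2; period 2)
tick 6: 0101001010
position 6 holds 1

1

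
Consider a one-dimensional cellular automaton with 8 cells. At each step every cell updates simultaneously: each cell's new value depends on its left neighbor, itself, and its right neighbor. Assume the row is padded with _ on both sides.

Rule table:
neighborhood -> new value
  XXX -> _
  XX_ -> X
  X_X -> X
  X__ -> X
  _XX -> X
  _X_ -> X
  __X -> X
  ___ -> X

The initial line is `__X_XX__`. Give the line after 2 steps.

XXXXXXXX
X______X

X______X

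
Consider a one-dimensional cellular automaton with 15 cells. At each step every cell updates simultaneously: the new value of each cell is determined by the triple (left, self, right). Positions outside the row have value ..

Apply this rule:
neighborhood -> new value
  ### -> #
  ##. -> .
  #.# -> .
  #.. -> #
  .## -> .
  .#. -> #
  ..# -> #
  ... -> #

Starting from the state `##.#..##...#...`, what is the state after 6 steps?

#.######.##.##.

step 1: ...###..#######
step 2: ###.#.##.#####.
step 3: .#..#.....###.#
step 4: ##########.#..#
step 5: .########..####
step 6: #.######.##.##.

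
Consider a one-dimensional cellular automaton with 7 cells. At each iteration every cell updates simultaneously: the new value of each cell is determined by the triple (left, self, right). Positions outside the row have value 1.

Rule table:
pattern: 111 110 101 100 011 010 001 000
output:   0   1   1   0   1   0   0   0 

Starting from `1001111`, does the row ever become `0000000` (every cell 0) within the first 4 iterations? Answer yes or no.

no

1001000
1000000
1000000  (fixed point — unchanged through iteration 4)
iteration 4 is 1000000, still not uniform 0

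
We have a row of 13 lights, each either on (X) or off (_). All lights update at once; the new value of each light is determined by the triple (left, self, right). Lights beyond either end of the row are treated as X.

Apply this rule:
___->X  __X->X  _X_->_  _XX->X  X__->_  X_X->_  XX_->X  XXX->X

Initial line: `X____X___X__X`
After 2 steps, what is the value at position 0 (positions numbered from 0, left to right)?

X

X_XXX__XX__XX
X_XXX_XXX_XXX
position 0 holds X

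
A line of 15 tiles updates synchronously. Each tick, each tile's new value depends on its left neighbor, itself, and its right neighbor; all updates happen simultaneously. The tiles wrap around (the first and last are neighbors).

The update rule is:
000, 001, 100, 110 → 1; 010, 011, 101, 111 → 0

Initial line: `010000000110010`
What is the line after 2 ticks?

100000001000100

101111111011101
100000001000100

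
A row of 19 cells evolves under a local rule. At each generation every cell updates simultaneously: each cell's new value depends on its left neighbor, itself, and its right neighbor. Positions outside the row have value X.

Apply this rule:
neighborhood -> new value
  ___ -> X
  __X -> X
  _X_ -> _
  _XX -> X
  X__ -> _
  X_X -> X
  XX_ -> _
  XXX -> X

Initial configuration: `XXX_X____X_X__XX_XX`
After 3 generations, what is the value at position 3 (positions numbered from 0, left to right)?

_

XX_X__XXX_X__XX_XXX
X_X__XXX_X__XX_XXXX
_X__XXX_X__XX_XXXXX
position 3 holds _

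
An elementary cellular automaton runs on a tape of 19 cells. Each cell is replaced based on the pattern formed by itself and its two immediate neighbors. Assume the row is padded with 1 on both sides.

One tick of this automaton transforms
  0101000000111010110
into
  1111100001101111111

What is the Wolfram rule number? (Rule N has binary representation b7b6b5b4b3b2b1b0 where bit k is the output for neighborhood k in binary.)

position 11: 111 → 0  (bit 7 = 0)
position 12: 110 → 1  (bit 6 = 1)
position 0: 101 → 1  (bit 5 = 1)
position 4: 100 → 1  (bit 4 = 1)
position 10: 011 → 1  (bit 3 = 1)
position 1: 010 → 1  (bit 2 = 1)
position 9: 001 → 1  (bit 1 = 1)
position 5: 000 → 0  (bit 0 = 0)
bits b7..b0 = 01111110 = 126

126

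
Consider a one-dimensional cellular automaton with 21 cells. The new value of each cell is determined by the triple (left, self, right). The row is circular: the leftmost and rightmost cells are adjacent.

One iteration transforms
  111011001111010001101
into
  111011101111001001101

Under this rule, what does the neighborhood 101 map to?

At position 3 the neighborhood is 101; the next row has 0 there.

0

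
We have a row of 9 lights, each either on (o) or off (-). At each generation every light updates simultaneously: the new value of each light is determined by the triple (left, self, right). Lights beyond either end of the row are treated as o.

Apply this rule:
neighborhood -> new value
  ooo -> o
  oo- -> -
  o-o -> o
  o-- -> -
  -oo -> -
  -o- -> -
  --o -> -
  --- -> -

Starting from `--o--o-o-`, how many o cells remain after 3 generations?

1

generation 1: ------o-o
generation 2: -------o-
generation 3: --------o
count of o: 1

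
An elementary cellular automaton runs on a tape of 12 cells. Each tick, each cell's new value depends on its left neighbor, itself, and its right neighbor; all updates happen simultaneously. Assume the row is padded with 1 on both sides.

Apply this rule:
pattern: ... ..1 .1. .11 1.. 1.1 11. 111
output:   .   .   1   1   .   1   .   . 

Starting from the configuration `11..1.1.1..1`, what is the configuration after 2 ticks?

....1......1

....11111..1
....1......1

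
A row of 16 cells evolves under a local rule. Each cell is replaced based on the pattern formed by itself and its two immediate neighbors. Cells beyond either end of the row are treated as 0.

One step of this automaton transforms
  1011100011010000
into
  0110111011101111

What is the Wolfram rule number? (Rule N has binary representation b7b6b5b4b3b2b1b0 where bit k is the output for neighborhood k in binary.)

position 3: 111 → 0  (bit 7 = 0)
position 4: 110 → 1  (bit 6 = 1)
position 1: 101 → 1  (bit 5 = 1)
position 5: 100 → 1  (bit 4 = 1)
position 2: 011 → 1  (bit 3 = 1)
position 0: 010 → 0  (bit 2 = 0)
position 7: 001 → 0  (bit 1 = 0)
position 6: 000 → 1  (bit 0 = 1)
bits b7..b0 = 01111001 = 121

121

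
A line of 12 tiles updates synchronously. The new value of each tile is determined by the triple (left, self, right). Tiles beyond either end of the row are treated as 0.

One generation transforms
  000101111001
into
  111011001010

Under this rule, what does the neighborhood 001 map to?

1

At position 2 the neighborhood is 001; the next row has 1 there.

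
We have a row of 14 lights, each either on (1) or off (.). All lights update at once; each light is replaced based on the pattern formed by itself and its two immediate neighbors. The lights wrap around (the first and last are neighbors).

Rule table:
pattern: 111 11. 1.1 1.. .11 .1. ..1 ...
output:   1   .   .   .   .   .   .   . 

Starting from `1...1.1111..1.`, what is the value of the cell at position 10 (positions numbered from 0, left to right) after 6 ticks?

.

.......11.....
..............
..............  (fixed point — unchanged through tick 6)
position 10 holds .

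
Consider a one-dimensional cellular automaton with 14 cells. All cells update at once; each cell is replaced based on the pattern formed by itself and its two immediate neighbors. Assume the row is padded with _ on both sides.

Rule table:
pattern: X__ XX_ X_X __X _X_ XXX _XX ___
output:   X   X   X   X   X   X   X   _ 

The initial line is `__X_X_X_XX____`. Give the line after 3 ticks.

tick 1: _XXXXXXXXXX___
tick 2: XXXXXXXXXXXX__
tick 3: XXXXXXXXXXXXX_

XXXXXXXXXXXXX_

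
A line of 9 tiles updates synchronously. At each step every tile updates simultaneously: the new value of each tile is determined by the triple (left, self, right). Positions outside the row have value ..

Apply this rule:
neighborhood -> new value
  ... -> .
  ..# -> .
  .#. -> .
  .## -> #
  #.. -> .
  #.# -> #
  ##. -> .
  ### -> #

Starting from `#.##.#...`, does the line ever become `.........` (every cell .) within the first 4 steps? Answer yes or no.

step 1: .##.#....
step 2: .#.#.....
step 3: ..#......
step 4: .........
all cells are . at step 4

yes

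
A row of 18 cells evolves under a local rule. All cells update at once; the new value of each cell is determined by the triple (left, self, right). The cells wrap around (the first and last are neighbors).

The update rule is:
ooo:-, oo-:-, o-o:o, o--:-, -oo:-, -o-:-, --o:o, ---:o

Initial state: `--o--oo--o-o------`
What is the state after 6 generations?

-----o--o--o--o---

oo--o---o-o--ooooo
---o--oo-o--o-----
ooo--o--o--o--oooo
----o--o--o--o----
oooo--o--o--o--ooo
-----o--o--o--o---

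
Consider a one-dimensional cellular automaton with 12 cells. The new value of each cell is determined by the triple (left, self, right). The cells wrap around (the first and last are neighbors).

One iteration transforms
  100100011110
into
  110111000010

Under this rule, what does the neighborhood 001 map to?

At position 2 the neighborhood is 001; the next row has 0 there.

0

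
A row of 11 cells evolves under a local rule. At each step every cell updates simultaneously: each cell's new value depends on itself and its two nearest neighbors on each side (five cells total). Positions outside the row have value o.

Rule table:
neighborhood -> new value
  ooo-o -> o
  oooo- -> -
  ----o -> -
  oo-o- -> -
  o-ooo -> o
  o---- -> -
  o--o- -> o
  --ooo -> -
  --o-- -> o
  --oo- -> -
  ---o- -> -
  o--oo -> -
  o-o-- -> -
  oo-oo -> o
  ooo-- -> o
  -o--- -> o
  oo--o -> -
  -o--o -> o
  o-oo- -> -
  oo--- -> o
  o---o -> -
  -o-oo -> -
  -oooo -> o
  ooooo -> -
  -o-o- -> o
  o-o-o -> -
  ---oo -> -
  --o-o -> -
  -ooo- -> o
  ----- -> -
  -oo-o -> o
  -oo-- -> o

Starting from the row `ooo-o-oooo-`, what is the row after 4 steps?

--o---oo-oo
-ooo---oooo
ooooo---o--
----oo--oo-

----oo--oo-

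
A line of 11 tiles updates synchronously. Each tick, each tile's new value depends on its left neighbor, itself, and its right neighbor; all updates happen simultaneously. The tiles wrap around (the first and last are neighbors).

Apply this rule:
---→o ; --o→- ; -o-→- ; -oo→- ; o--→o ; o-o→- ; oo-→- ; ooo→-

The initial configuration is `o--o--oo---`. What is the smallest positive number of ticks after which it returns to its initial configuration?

22

tick 1: -o--o---oo-
tick 2: --o--oo---o
tick 3: o--o---oo--
tick 4: -o--oo---o-
tick 5: --o---oo--o
tick 6: o--oo---o--
tick 7: -o---oo--o-
tick 8: --oo---o--o
tick 9: o---oo--o--
tick 10: -oo---o--o-
tick 11: ---oo--o--o
tick 12: oo---o--o--
tick 13: --oo--o--o-
tick 14: o---o--o--o
tick 15: -oo--o--o--
tick 16: ---o--o--oo
tick 17: oo--o--o---
tick 18: --o--o--oo-
tick 19: o--o--o---o
tick 20: -o--o--oo--
tick 21: --o--o---oo
tick 22: o--o--oo---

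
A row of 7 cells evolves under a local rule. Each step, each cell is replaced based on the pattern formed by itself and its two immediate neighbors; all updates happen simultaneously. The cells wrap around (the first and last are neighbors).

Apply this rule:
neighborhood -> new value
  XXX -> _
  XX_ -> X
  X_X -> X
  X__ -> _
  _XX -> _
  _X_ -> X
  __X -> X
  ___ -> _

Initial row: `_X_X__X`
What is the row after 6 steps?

X__XX_X

step 1: XXXX_XX
step 2: ___XX__
step 3: __X_X__
step 4: _XXXX__
step 5: X___X__
step 6: X__XX_X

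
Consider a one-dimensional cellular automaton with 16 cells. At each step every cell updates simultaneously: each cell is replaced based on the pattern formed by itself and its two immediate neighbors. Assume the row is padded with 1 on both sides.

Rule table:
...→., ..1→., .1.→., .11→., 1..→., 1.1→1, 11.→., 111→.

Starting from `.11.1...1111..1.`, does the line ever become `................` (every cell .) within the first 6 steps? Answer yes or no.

1..1...........1
................
all cells are . at step 2

yes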